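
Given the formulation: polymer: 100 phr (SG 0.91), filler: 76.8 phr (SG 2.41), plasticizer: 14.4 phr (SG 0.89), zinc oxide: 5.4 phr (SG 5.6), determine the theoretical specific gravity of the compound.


Sum of weights = 196.6
Volume contributions:
  polymer: 100/0.91 = 109.8901
  filler: 76.8/2.41 = 31.8672
  plasticizer: 14.4/0.89 = 16.1798
  zinc oxide: 5.4/5.6 = 0.9643
Sum of volumes = 158.9014
SG = 196.6 / 158.9014 = 1.237

SG = 1.237


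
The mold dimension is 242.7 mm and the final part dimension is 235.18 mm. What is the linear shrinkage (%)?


Shrinkage = (mold - part) / mold * 100
= (242.7 - 235.18) / 242.7 * 100
= 7.52 / 242.7 * 100
= 3.1%

3.1%


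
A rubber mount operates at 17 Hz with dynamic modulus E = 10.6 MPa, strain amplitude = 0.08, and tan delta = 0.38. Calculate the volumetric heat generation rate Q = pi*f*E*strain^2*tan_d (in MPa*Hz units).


Q = pi * f * E * strain^2 * tan_d
= pi * 17 * 10.6 * 0.08^2 * 0.38
= pi * 17 * 10.6 * 0.0064 * 0.38
= 1.3768

Q = 1.3768


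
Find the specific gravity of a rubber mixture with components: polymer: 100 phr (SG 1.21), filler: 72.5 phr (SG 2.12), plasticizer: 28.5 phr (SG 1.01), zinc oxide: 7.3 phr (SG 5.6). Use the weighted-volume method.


Sum of weights = 208.3
Volume contributions:
  polymer: 100/1.21 = 82.6446
  filler: 72.5/2.12 = 34.1981
  plasticizer: 28.5/1.01 = 28.2178
  zinc oxide: 7.3/5.6 = 1.3036
Sum of volumes = 146.3641
SG = 208.3 / 146.3641 = 1.423

SG = 1.423


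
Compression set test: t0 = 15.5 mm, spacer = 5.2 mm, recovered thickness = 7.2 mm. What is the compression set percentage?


CS = (t0 - recovered) / (t0 - ts) * 100
= (15.5 - 7.2) / (15.5 - 5.2) * 100
= 8.3 / 10.3 * 100
= 80.6%

80.6%


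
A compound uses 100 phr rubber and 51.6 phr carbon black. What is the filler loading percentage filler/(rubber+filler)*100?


Filler % = filler / (rubber + filler) * 100
= 51.6 / (100 + 51.6) * 100
= 51.6 / 151.6 * 100
= 34.04%

34.04%


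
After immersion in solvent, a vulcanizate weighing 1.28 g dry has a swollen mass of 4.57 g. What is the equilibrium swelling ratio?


Q = W_swollen / W_dry
Q = 4.57 / 1.28
Q = 3.57

Q = 3.57


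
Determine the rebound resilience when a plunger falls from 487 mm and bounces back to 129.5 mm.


Resilience = h_rebound / h_drop * 100
= 129.5 / 487 * 100
= 26.6%

26.6%


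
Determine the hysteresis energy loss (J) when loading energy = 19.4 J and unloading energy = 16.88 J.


Hysteresis loss = loading - unloading
= 19.4 - 16.88
= 2.52 J

2.52 J


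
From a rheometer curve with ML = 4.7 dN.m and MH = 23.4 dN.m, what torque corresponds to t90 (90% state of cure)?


M90 = ML + 0.9 * (MH - ML)
M90 = 4.7 + 0.9 * (23.4 - 4.7)
M90 = 4.7 + 0.9 * 18.7
M90 = 21.53 dN.m

21.53 dN.m


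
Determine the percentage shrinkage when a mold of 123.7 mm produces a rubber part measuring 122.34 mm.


Shrinkage = (mold - part) / mold * 100
= (123.7 - 122.34) / 123.7 * 100
= 1.36 / 123.7 * 100
= 1.1%

1.1%


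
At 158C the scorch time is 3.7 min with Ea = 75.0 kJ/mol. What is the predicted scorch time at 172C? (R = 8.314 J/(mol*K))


Convert temperatures: T1 = 158 + 273.15 = 431.15 K, T2 = 172 + 273.15 = 445.15 K
ts2_new = 3.7 * exp(75000 / 8.314 * (1/445.15 - 1/431.15))
1/T2 - 1/T1 = -7.2945e-05
ts2_new = 1.92 min

1.92 min


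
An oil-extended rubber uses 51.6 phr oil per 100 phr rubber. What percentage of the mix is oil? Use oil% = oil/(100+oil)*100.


Oil % = oil / (100 + oil) * 100
= 51.6 / (100 + 51.6) * 100
= 51.6 / 151.6 * 100
= 34.04%

34.04%


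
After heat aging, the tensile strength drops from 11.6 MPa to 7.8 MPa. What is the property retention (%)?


Retention = aged / original * 100
= 7.8 / 11.6 * 100
= 67.2%

67.2%


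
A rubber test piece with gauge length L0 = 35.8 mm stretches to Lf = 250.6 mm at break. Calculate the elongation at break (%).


Elongation = (Lf - L0) / L0 * 100
= (250.6 - 35.8) / 35.8 * 100
= 214.8 / 35.8 * 100
= 600.0%

600.0%


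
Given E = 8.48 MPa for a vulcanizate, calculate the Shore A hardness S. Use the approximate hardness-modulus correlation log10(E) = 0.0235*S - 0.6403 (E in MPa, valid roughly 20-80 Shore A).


log10(E) = 0.0235*S - 0.6403  =>  S = (log10(E) + 0.6403) / 0.0235
log10(8.48) = 0.928396
S = (0.928396 + 0.6403) / 0.0235 = 1.568696 / 0.0235
S = 66.8

Shore A = 66.8


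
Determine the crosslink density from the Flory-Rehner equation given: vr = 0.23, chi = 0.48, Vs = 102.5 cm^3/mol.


ln(1 - vr) = ln(1 - 0.23) = -0.2614
Numerator = -((-0.2614) + 0.23 + 0.48 * 0.23^2) = 0.0060
Denominator = 102.5 * (0.23^(1/3) - 0.23/2) = 51.0135
nu = 0.0060 / 51.0135 = 1.1708e-04 mol/cm^3

1.1708e-04 mol/cm^3


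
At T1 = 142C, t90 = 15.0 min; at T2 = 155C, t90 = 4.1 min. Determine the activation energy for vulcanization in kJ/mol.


T1 = 415.15 K, T2 = 428.15 K
1/T1 - 1/T2 = 7.3138e-05
ln(t1/t2) = ln(15.0/4.1) = 1.2971
Ea = 8.314 * 1.2971 / 7.3138e-05 = 147444.5775 J/mol
Ea = 147.44 kJ/mol

147.44 kJ/mol


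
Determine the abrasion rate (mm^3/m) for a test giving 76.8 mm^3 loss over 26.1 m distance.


Rate = volume_loss / distance
= 76.8 / 26.1
= 2.943 mm^3/m

2.943 mm^3/m


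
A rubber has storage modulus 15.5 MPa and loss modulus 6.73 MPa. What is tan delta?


tan delta = E'' / E'
= 6.73 / 15.5
= 0.4342

tan delta = 0.4342


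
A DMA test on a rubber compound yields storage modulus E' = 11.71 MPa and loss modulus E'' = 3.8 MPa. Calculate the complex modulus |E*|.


|E*| = sqrt(E'^2 + E''^2)
= sqrt(11.71^2 + 3.8^2)
= sqrt(137.1241 + 14.4400)
= 12.311 MPa

12.311 MPa


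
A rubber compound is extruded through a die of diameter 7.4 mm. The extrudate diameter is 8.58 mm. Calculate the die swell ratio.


Die swell ratio = D_extrudate / D_die
= 8.58 / 7.4
= 1.159

Die swell = 1.159


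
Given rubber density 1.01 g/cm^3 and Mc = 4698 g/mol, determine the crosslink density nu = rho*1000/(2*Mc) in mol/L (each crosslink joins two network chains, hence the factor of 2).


nu = rho * 1000 / (2 * Mc)
nu = 1.01 * 1000 / (2 * 4698)
nu = 1010.0 / 9396
nu = 0.1075 mol/L

0.1075 mol/L


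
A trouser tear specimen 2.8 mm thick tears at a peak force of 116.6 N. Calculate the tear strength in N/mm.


Tear strength = force / thickness
= 116.6 / 2.8
= 41.64 N/mm

41.64 N/mm


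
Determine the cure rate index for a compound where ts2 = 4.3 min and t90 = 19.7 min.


CRI = 100 / (t90 - ts2)
= 100 / (19.7 - 4.3)
= 100 / 15.4
= 6.49 min^-1

6.49 min^-1


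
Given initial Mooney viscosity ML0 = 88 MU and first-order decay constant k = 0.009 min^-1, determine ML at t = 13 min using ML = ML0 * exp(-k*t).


ML = ML0 * exp(-k * t)
ML = 88 * exp(-0.009 * 13)
ML = 88 * 0.8896
ML = 78.28 MU

78.28 MU


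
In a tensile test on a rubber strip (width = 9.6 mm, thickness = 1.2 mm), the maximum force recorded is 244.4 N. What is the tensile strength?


Area = width * thickness = 9.6 * 1.2 = 11.52 mm^2
TS = force / area = 244.4 / 11.52 = 21.22 MPa

21.22 MPa


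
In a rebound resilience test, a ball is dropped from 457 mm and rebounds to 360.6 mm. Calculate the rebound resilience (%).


Resilience = h_rebound / h_drop * 100
= 360.6 / 457 * 100
= 78.9%

78.9%


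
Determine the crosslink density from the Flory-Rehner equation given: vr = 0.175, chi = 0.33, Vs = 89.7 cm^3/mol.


ln(1 - vr) = ln(1 - 0.175) = -0.1924
Numerator = -((-0.1924) + 0.175 + 0.33 * 0.175^2) = 0.0073
Denominator = 89.7 * (0.175^(1/3) - 0.175/2) = 42.3244
nu = 0.0073 / 42.3244 = 1.7167e-04 mol/cm^3

1.7167e-04 mol/cm^3


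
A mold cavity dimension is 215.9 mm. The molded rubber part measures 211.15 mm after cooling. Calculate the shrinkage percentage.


Shrinkage = (mold - part) / mold * 100
= (215.9 - 211.15) / 215.9 * 100
= 4.75 / 215.9 * 100
= 2.2%

2.2%


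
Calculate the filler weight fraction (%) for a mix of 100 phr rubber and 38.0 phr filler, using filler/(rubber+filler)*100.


Filler % = filler / (rubber + filler) * 100
= 38.0 / (100 + 38.0) * 100
= 38.0 / 138.0 * 100
= 27.54%

27.54%


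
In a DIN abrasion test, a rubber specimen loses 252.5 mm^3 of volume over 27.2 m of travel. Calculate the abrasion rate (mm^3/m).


Rate = volume_loss / distance
= 252.5 / 27.2
= 9.283 mm^3/m

9.283 mm^3/m


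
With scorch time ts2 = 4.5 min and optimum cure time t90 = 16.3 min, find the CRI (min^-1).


CRI = 100 / (t90 - ts2)
= 100 / (16.3 - 4.5)
= 100 / 11.8
= 8.47 min^-1

8.47 min^-1


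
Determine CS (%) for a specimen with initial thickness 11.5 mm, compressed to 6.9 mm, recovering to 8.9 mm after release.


CS = (t0 - recovered) / (t0 - ts) * 100
= (11.5 - 8.9) / (11.5 - 6.9) * 100
= 2.6 / 4.6 * 100
= 56.5%

56.5%


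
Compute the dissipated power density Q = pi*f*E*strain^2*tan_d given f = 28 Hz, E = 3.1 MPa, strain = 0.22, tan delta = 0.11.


Q = pi * f * E * strain^2 * tan_d
= pi * 28 * 3.1 * 0.22^2 * 0.11
= pi * 28 * 3.1 * 0.0484 * 0.11
= 1.4518

Q = 1.4518


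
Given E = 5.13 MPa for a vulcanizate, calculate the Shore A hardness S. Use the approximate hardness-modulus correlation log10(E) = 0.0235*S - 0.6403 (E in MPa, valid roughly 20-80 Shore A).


log10(E) = 0.0235*S - 0.6403  =>  S = (log10(E) + 0.6403) / 0.0235
log10(5.13) = 0.710117
S = (0.710117 + 0.6403) / 0.0235 = 1.350417 / 0.0235
S = 57.5

Shore A = 57.5


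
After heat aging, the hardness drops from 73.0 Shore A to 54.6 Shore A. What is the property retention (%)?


Retention = aged / original * 100
= 54.6 / 73.0 * 100
= 74.8%

74.8%


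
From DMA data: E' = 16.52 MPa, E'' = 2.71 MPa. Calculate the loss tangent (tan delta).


tan delta = E'' / E'
= 2.71 / 16.52
= 0.164

tan delta = 0.164


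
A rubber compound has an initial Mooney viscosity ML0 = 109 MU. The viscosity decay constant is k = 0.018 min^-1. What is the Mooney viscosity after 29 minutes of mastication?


ML = ML0 * exp(-k * t)
ML = 109 * exp(-0.018 * 29)
ML = 109 * 0.5933
ML = 64.67 MU

64.67 MU


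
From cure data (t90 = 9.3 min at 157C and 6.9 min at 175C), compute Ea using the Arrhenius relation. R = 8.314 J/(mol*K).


T1 = 430.15 K, T2 = 448.15 K
1/T1 - 1/T2 = 9.3375e-05
ln(t1/t2) = ln(9.3/6.9) = 0.2985
Ea = 8.314 * 0.2985 / 9.3375e-05 = 26577.5520 J/mol
Ea = 26.58 kJ/mol

26.58 kJ/mol


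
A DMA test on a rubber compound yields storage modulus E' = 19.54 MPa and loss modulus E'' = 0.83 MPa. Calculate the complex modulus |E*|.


|E*| = sqrt(E'^2 + E''^2)
= sqrt(19.54^2 + 0.83^2)
= sqrt(381.8116 + 0.6889)
= 19.558 MPa

19.558 MPa


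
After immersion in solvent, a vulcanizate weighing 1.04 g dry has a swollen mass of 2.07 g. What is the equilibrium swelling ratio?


Q = W_swollen / W_dry
Q = 2.07 / 1.04
Q = 1.99

Q = 1.99


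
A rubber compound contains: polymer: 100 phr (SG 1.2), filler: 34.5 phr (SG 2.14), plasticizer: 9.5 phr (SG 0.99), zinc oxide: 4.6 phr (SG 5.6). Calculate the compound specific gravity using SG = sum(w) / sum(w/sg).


Sum of weights = 148.6
Volume contributions:
  polymer: 100/1.2 = 83.3333
  filler: 34.5/2.14 = 16.1215
  plasticizer: 9.5/0.99 = 9.5960
  zinc oxide: 4.6/5.6 = 0.8214
Sum of volumes = 109.8722
SG = 148.6 / 109.8722 = 1.352

SG = 1.352


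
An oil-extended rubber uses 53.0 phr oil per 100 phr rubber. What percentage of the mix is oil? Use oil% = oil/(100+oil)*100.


Oil % = oil / (100 + oil) * 100
= 53.0 / (100 + 53.0) * 100
= 53.0 / 153.0 * 100
= 34.64%

34.64%


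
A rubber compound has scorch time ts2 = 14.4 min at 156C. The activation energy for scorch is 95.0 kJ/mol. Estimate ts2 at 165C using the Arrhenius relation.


Convert temperatures: T1 = 156 + 273.15 = 429.15 K, T2 = 165 + 273.15 = 438.15 K
ts2_new = 14.4 * exp(95000 / 8.314 * (1/438.15 - 1/429.15))
1/T2 - 1/T1 = -4.7864e-05
ts2_new = 8.33 min

8.33 min


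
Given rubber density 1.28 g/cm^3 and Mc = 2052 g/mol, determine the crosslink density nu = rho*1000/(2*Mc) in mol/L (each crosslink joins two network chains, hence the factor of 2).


nu = rho * 1000 / (2 * Mc)
nu = 1.28 * 1000 / (2 * 2052)
nu = 1280.0 / 4104
nu = 0.3119 mol/L

0.3119 mol/L


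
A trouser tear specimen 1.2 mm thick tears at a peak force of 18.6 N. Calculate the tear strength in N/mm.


Tear strength = force / thickness
= 18.6 / 1.2
= 15.5 N/mm

15.5 N/mm


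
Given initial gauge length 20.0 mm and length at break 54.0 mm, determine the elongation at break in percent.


Elongation = (Lf - L0) / L0 * 100
= (54.0 - 20.0) / 20.0 * 100
= 34.0 / 20.0 * 100
= 170.0%

170.0%


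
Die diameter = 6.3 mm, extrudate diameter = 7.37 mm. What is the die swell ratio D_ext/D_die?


Die swell ratio = D_extrudate / D_die
= 7.37 / 6.3
= 1.17

Die swell = 1.17


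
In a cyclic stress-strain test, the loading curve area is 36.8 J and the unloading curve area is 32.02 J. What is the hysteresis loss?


Hysteresis loss = loading - unloading
= 36.8 - 32.02
= 4.78 J

4.78 J


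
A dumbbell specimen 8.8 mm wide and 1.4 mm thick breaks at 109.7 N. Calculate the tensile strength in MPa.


Area = width * thickness = 8.8 * 1.4 = 12.32 mm^2
TS = force / area = 109.7 / 12.32 = 8.9 MPa

8.9 MPa


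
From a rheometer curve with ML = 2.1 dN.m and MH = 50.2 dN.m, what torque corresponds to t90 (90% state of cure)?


M90 = ML + 0.9 * (MH - ML)
M90 = 2.1 + 0.9 * (50.2 - 2.1)
M90 = 2.1 + 0.9 * 48.1
M90 = 45.39 dN.m

45.39 dN.m


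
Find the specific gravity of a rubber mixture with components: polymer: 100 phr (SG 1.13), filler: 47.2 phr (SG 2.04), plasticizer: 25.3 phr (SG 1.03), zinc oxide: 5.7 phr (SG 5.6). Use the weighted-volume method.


Sum of weights = 178.2
Volume contributions:
  polymer: 100/1.13 = 88.4956
  filler: 47.2/2.04 = 23.1373
  plasticizer: 25.3/1.03 = 24.5631
  zinc oxide: 5.7/5.6 = 1.0179
Sum of volumes = 137.2138
SG = 178.2 / 137.2138 = 1.299

SG = 1.299


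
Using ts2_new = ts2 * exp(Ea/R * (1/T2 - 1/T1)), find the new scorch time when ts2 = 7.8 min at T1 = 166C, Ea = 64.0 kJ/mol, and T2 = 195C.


Convert temperatures: T1 = 166 + 273.15 = 439.15 K, T2 = 195 + 273.15 = 468.15 K
ts2_new = 7.8 * exp(64000 / 8.314 * (1/468.15 - 1/439.15))
1/T2 - 1/T1 = -1.4106e-04
ts2_new = 2.63 min

2.63 min


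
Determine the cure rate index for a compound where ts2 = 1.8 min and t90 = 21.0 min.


CRI = 100 / (t90 - ts2)
= 100 / (21.0 - 1.8)
= 100 / 19.2
= 5.21 min^-1

5.21 min^-1


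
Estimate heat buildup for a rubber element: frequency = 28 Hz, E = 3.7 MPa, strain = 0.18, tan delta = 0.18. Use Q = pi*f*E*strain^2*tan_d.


Q = pi * f * E * strain^2 * tan_d
= pi * 28 * 3.7 * 0.18^2 * 0.18
= pi * 28 * 3.7 * 0.0324 * 0.18
= 1.8981

Q = 1.8981


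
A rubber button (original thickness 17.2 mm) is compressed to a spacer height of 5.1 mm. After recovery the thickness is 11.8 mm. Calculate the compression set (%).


CS = (t0 - recovered) / (t0 - ts) * 100
= (17.2 - 11.8) / (17.2 - 5.1) * 100
= 5.4 / 12.1 * 100
= 44.6%

44.6%


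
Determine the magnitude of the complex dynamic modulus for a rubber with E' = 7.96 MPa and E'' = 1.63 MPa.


|E*| = sqrt(E'^2 + E''^2)
= sqrt(7.96^2 + 1.63^2)
= sqrt(63.3616 + 2.6569)
= 8.125 MPa

8.125 MPa


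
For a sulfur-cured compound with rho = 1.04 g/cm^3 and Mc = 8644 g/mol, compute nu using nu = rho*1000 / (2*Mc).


nu = rho * 1000 / (2 * Mc)
nu = 1.04 * 1000 / (2 * 8644)
nu = 1040.0 / 17288
nu = 0.0602 mol/L

0.0602 mol/L


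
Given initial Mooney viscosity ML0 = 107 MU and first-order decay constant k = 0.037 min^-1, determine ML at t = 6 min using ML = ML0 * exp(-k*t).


ML = ML0 * exp(-k * t)
ML = 107 * exp(-0.037 * 6)
ML = 107 * 0.8009
ML = 85.7 MU

85.7 MU


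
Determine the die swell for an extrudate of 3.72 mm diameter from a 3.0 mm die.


Die swell ratio = D_extrudate / D_die
= 3.72 / 3.0
= 1.24

Die swell = 1.24


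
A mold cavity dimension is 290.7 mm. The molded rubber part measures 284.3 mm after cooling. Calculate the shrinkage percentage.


Shrinkage = (mold - part) / mold * 100
= (290.7 - 284.3) / 290.7 * 100
= 6.4 / 290.7 * 100
= 2.2%

2.2%


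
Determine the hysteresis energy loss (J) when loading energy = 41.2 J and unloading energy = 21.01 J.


Hysteresis loss = loading - unloading
= 41.2 - 21.01
= 20.19 J

20.19 J


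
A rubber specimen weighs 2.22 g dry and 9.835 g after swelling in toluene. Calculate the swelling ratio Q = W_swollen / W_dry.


Q = W_swollen / W_dry
Q = 9.835 / 2.22
Q = 4.43

Q = 4.43


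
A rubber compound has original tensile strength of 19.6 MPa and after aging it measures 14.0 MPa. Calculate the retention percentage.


Retention = aged / original * 100
= 14.0 / 19.6 * 100
= 71.4%

71.4%


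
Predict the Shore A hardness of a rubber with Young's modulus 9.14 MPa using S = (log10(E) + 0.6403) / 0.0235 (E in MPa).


log10(E) = 0.0235*S - 0.6403  =>  S = (log10(E) + 0.6403) / 0.0235
log10(9.14) = 0.960946
S = (0.960946 + 0.6403) / 0.0235 = 1.601246 / 0.0235
S = 68.1

Shore A = 68.1


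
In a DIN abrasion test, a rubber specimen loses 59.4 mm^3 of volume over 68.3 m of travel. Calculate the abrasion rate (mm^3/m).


Rate = volume_loss / distance
= 59.4 / 68.3
= 0.87 mm^3/m

0.87 mm^3/m


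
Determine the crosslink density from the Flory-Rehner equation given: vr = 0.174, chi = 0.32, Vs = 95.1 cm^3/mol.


ln(1 - vr) = ln(1 - 0.174) = -0.1912
Numerator = -((-0.1912) + 0.174 + 0.32 * 0.174^2) = 0.0075
Denominator = 95.1 * (0.174^(1/3) - 0.174/2) = 44.8184
nu = 0.0075 / 44.8184 = 1.6672e-04 mol/cm^3

1.6672e-04 mol/cm^3


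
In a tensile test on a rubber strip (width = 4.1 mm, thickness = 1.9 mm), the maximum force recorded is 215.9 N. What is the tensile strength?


Area = width * thickness = 4.1 * 1.9 = 7.79 mm^2
TS = force / area = 215.9 / 7.79 = 27.72 MPa

27.72 MPa


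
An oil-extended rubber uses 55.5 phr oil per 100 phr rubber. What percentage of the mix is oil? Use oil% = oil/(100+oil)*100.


Oil % = oil / (100 + oil) * 100
= 55.5 / (100 + 55.5) * 100
= 55.5 / 155.5 * 100
= 35.69%

35.69%


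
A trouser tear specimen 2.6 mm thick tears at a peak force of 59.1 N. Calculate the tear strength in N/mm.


Tear strength = force / thickness
= 59.1 / 2.6
= 22.73 N/mm

22.73 N/mm


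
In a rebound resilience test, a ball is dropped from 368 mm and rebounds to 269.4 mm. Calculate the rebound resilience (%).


Resilience = h_rebound / h_drop * 100
= 269.4 / 368 * 100
= 73.2%

73.2%


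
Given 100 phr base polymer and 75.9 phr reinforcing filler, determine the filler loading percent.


Filler % = filler / (rubber + filler) * 100
= 75.9 / (100 + 75.9) * 100
= 75.9 / 175.9 * 100
= 43.15%

43.15%


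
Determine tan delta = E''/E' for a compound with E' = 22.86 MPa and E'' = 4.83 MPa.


tan delta = E'' / E'
= 4.83 / 22.86
= 0.2113

tan delta = 0.2113


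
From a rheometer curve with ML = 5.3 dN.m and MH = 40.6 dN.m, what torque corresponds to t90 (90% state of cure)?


M90 = ML + 0.9 * (MH - ML)
M90 = 5.3 + 0.9 * (40.6 - 5.3)
M90 = 5.3 + 0.9 * 35.3
M90 = 37.07 dN.m

37.07 dN.m


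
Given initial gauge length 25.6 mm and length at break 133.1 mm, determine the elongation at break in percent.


Elongation = (Lf - L0) / L0 * 100
= (133.1 - 25.6) / 25.6 * 100
= 107.5 / 25.6 * 100
= 419.9%

419.9%


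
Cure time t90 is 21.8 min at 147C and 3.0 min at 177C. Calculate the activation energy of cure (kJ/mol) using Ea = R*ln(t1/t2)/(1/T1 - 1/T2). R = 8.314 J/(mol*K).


T1 = 420.15 K, T2 = 450.15 K
1/T1 - 1/T2 = 1.5862e-04
ln(t1/t2) = ln(21.8/3.0) = 1.9833
Ea = 8.314 * 1.9833 / 1.5862e-04 = 103953.3027 J/mol
Ea = 103.95 kJ/mol

103.95 kJ/mol


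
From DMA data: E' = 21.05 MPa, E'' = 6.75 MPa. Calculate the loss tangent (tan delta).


tan delta = E'' / E'
= 6.75 / 21.05
= 0.3207

tan delta = 0.3207


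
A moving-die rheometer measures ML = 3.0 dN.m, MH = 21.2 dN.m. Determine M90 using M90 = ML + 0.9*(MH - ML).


M90 = ML + 0.9 * (MH - ML)
M90 = 3.0 + 0.9 * (21.2 - 3.0)
M90 = 3.0 + 0.9 * 18.2
M90 = 19.38 dN.m

19.38 dN.m


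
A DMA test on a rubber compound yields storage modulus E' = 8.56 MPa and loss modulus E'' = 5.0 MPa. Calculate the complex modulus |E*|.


|E*| = sqrt(E'^2 + E''^2)
= sqrt(8.56^2 + 5.0^2)
= sqrt(73.2736 + 25.0000)
= 9.913 MPa

9.913 MPa


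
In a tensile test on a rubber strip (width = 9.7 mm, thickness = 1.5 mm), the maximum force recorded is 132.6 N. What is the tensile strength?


Area = width * thickness = 9.7 * 1.5 = 14.55 mm^2
TS = force / area = 132.6 / 14.55 = 9.11 MPa

9.11 MPa


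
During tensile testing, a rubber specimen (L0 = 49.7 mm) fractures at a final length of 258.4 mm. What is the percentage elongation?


Elongation = (Lf - L0) / L0 * 100
= (258.4 - 49.7) / 49.7 * 100
= 208.7 / 49.7 * 100
= 419.9%

419.9%


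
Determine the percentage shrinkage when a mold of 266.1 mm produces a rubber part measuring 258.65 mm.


Shrinkage = (mold - part) / mold * 100
= (266.1 - 258.65) / 266.1 * 100
= 7.45 / 266.1 * 100
= 2.8%

2.8%


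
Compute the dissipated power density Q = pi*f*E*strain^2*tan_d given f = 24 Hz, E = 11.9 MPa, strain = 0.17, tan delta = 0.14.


Q = pi * f * E * strain^2 * tan_d
= pi * 24 * 11.9 * 0.17^2 * 0.14
= pi * 24 * 11.9 * 0.0289 * 0.14
= 3.6302

Q = 3.6302


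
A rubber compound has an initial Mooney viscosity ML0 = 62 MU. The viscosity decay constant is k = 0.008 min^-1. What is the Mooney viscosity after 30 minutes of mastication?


ML = ML0 * exp(-k * t)
ML = 62 * exp(-0.008 * 30)
ML = 62 * 0.7866
ML = 48.77 MU

48.77 MU


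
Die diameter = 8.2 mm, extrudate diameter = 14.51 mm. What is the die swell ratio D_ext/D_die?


Die swell ratio = D_extrudate / D_die
= 14.51 / 8.2
= 1.77

Die swell = 1.77


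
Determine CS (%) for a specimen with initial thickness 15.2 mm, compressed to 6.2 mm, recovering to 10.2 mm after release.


CS = (t0 - recovered) / (t0 - ts) * 100
= (15.2 - 10.2) / (15.2 - 6.2) * 100
= 5.0 / 9.0 * 100
= 55.6%

55.6%


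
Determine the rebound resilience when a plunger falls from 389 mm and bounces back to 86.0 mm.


Resilience = h_rebound / h_drop * 100
= 86.0 / 389 * 100
= 22.1%

22.1%


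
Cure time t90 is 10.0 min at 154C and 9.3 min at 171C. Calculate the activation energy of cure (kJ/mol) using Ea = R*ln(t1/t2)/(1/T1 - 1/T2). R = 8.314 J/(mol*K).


T1 = 427.15 K, T2 = 444.15 K
1/T1 - 1/T2 = 8.9606e-05
ln(t1/t2) = ln(10.0/9.3) = 0.0726
Ea = 8.314 * 0.0726 / 8.9606e-05 = 6733.3695 J/mol
Ea = 6.73 kJ/mol

6.73 kJ/mol


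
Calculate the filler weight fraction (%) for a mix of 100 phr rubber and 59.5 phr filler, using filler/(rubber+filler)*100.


Filler % = filler / (rubber + filler) * 100
= 59.5 / (100 + 59.5) * 100
= 59.5 / 159.5 * 100
= 37.3%

37.3%


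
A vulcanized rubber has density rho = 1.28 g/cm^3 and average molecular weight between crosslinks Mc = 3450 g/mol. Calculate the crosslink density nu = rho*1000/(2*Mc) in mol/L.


nu = rho * 1000 / (2 * Mc)
nu = 1.28 * 1000 / (2 * 3450)
nu = 1280.0 / 6900
nu = 0.1855 mol/L

0.1855 mol/L


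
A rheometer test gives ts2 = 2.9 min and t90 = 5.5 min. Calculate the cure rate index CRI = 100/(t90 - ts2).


CRI = 100 / (t90 - ts2)
= 100 / (5.5 - 2.9)
= 100 / 2.6
= 38.46 min^-1

38.46 min^-1


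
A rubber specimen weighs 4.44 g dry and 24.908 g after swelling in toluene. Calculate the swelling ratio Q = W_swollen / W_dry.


Q = W_swollen / W_dry
Q = 24.908 / 4.44
Q = 5.61

Q = 5.61


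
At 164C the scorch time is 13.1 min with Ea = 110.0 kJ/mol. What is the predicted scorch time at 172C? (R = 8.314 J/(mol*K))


Convert temperatures: T1 = 164 + 273.15 = 437.15 K, T2 = 172 + 273.15 = 445.15 K
ts2_new = 13.1 * exp(110000 / 8.314 * (1/445.15 - 1/437.15))
1/T2 - 1/T1 = -4.1111e-05
ts2_new = 7.6 min

7.6 min


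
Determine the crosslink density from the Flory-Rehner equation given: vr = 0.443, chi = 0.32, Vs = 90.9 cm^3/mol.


ln(1 - vr) = ln(1 - 0.443) = -0.5852
Numerator = -((-0.5852) + 0.443 + 0.32 * 0.443^2) = 0.0794
Denominator = 90.9 * (0.443^(1/3) - 0.443/2) = 49.1601
nu = 0.0794 / 49.1601 = 0.0016 mol/cm^3

0.0016 mol/cm^3


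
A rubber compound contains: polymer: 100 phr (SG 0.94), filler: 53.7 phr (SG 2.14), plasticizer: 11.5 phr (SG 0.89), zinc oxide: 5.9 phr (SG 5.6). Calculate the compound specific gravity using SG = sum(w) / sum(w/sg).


Sum of weights = 171.1
Volume contributions:
  polymer: 100/0.94 = 106.3830
  filler: 53.7/2.14 = 25.0935
  plasticizer: 11.5/0.89 = 12.9213
  zinc oxide: 5.9/5.6 = 1.0536
Sum of volumes = 145.4514
SG = 171.1 / 145.4514 = 1.176

SG = 1.176


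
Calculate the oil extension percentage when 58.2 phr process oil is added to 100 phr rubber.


Oil % = oil / (100 + oil) * 100
= 58.2 / (100 + 58.2) * 100
= 58.2 / 158.2 * 100
= 36.79%

36.79%


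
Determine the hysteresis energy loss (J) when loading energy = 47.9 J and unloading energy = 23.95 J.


Hysteresis loss = loading - unloading
= 47.9 - 23.95
= 23.95 J

23.95 J


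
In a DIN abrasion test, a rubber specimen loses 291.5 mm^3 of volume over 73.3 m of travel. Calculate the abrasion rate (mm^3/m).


Rate = volume_loss / distance
= 291.5 / 73.3
= 3.977 mm^3/m

3.977 mm^3/m


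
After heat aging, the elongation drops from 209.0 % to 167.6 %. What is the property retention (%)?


Retention = aged / original * 100
= 167.6 / 209.0 * 100
= 80.2%

80.2%


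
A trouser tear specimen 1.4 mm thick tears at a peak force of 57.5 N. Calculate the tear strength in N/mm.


Tear strength = force / thickness
= 57.5 / 1.4
= 41.07 N/mm

41.07 N/mm


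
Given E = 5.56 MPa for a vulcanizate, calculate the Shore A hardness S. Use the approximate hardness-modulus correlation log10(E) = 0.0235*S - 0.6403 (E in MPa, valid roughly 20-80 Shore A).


log10(E) = 0.0235*S - 0.6403  =>  S = (log10(E) + 0.6403) / 0.0235
log10(5.56) = 0.745075
S = (0.745075 + 0.6403) / 0.0235 = 1.385375 / 0.0235
S = 59.0

Shore A = 59.0


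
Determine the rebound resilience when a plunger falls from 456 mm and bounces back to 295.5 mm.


Resilience = h_rebound / h_drop * 100
= 295.5 / 456 * 100
= 64.8%

64.8%


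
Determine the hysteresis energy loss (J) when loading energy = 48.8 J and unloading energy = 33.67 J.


Hysteresis loss = loading - unloading
= 48.8 - 33.67
= 15.13 J

15.13 J


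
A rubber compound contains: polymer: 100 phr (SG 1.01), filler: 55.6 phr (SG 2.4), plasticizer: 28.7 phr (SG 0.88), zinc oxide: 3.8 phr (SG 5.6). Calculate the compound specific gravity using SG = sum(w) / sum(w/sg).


Sum of weights = 188.1
Volume contributions:
  polymer: 100/1.01 = 99.0099
  filler: 55.6/2.4 = 23.1667
  plasticizer: 28.7/0.88 = 32.6136
  zinc oxide: 3.8/5.6 = 0.6786
Sum of volumes = 155.4688
SG = 188.1 / 155.4688 = 1.21

SG = 1.21


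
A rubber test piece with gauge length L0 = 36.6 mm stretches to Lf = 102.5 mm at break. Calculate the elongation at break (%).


Elongation = (Lf - L0) / L0 * 100
= (102.5 - 36.6) / 36.6 * 100
= 65.9 / 36.6 * 100
= 180.1%

180.1%


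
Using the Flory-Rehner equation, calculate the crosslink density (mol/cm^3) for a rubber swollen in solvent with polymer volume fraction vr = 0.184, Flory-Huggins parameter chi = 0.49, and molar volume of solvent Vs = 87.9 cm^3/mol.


ln(1 - vr) = ln(1 - 0.184) = -0.2033
Numerator = -((-0.2033) + 0.184 + 0.49 * 0.184^2) = 0.0028
Denominator = 87.9 * (0.184^(1/3) - 0.184/2) = 41.9084
nu = 0.0028 / 41.9084 = 6.5655e-05 mol/cm^3

6.5655e-05 mol/cm^3


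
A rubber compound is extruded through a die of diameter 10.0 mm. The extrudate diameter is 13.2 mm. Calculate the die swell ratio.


Die swell ratio = D_extrudate / D_die
= 13.2 / 10.0
= 1.32

Die swell = 1.32


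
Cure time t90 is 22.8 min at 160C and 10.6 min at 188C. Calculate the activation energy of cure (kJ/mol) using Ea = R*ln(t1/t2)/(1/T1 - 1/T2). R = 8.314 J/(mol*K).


T1 = 433.15 K, T2 = 461.15 K
1/T1 - 1/T2 = 1.4018e-04
ln(t1/t2) = ln(22.8/10.6) = 0.7659
Ea = 8.314 * 0.7659 / 1.4018e-04 = 45426.3974 J/mol
Ea = 45.43 kJ/mol

45.43 kJ/mol


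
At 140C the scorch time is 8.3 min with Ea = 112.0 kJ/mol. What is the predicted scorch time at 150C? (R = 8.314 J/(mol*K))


Convert temperatures: T1 = 140 + 273.15 = 413.15 K, T2 = 150 + 273.15 = 423.15 K
ts2_new = 8.3 * exp(112000 / 8.314 * (1/423.15 - 1/413.15))
1/T2 - 1/T1 = -5.7200e-05
ts2_new = 3.84 min

3.84 min


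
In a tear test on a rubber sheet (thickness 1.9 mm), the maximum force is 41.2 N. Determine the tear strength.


Tear strength = force / thickness
= 41.2 / 1.9
= 21.68 N/mm

21.68 N/mm


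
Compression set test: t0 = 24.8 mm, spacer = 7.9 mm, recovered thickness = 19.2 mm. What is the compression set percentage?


CS = (t0 - recovered) / (t0 - ts) * 100
= (24.8 - 19.2) / (24.8 - 7.9) * 100
= 5.6 / 16.9 * 100
= 33.1%

33.1%


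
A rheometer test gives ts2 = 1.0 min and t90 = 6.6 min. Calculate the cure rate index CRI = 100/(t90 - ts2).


CRI = 100 / (t90 - ts2)
= 100 / (6.6 - 1.0)
= 100 / 5.6
= 17.86 min^-1

17.86 min^-1


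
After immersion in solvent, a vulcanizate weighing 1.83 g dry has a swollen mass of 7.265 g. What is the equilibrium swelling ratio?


Q = W_swollen / W_dry
Q = 7.265 / 1.83
Q = 3.97

Q = 3.97


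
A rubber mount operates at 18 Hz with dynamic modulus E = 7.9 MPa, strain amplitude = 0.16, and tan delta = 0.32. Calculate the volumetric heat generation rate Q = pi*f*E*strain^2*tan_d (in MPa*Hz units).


Q = pi * f * E * strain^2 * tan_d
= pi * 18 * 7.9 * 0.16^2 * 0.32
= pi * 18 * 7.9 * 0.0256 * 0.32
= 3.6596

Q = 3.6596


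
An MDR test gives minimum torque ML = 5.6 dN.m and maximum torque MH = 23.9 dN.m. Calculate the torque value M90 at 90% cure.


M90 = ML + 0.9 * (MH - ML)
M90 = 5.6 + 0.9 * (23.9 - 5.6)
M90 = 5.6 + 0.9 * 18.3
M90 = 22.07 dN.m

22.07 dN.m


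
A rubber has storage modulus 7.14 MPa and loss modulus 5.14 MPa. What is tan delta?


tan delta = E'' / E'
= 5.14 / 7.14
= 0.7199

tan delta = 0.7199


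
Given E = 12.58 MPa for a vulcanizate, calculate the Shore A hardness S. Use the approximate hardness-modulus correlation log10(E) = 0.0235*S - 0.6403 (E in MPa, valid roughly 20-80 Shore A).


log10(E) = 0.0235*S - 0.6403  =>  S = (log10(E) + 0.6403) / 0.0235
log10(12.58) = 1.099681
S = (1.099681 + 0.6403) / 0.0235 = 1.739981 / 0.0235
S = 74.0

Shore A = 74.0


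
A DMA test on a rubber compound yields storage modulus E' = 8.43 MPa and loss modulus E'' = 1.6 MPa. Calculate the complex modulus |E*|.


|E*| = sqrt(E'^2 + E''^2)
= sqrt(8.43^2 + 1.6^2)
= sqrt(71.0649 + 2.5600)
= 8.58 MPa

8.58 MPa


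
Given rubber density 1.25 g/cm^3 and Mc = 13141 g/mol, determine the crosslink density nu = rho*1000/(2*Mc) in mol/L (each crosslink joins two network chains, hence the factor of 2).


nu = rho * 1000 / (2 * Mc)
nu = 1.25 * 1000 / (2 * 13141)
nu = 1250.0 / 26282
nu = 0.0476 mol/L

0.0476 mol/L


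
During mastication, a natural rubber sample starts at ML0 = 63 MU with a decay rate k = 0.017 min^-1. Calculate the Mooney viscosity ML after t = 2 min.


ML = ML0 * exp(-k * t)
ML = 63 * exp(-0.017 * 2)
ML = 63 * 0.9666
ML = 60.89 MU

60.89 MU


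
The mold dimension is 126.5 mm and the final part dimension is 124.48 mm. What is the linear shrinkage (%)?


Shrinkage = (mold - part) / mold * 100
= (126.5 - 124.48) / 126.5 * 100
= 2.02 / 126.5 * 100
= 1.6%

1.6%


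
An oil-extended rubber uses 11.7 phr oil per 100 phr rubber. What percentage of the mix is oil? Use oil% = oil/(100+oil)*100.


Oil % = oil / (100 + oil) * 100
= 11.7 / (100 + 11.7) * 100
= 11.7 / 111.7 * 100
= 10.47%

10.47%


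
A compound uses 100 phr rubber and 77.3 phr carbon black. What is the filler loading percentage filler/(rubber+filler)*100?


Filler % = filler / (rubber + filler) * 100
= 77.3 / (100 + 77.3) * 100
= 77.3 / 177.3 * 100
= 43.6%

43.6%


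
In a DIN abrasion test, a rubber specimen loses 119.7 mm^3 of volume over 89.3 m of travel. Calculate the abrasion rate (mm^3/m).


Rate = volume_loss / distance
= 119.7 / 89.3
= 1.34 mm^3/m

1.34 mm^3/m


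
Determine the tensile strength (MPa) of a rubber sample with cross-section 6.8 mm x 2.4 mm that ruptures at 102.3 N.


Area = width * thickness = 6.8 * 2.4 = 16.32 mm^2
TS = force / area = 102.3 / 16.32 = 6.27 MPa

6.27 MPa


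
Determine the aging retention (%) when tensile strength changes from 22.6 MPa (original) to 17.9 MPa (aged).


Retention = aged / original * 100
= 17.9 / 22.6 * 100
= 79.2%

79.2%


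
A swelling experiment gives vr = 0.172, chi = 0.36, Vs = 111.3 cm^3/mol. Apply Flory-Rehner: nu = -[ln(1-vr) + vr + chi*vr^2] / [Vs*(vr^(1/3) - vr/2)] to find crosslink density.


ln(1 - vr) = ln(1 - 0.172) = -0.1887
Numerator = -((-0.1887) + 0.172 + 0.36 * 0.172^2) = 0.0061
Denominator = 111.3 * (0.172^(1/3) - 0.172/2) = 52.3254
nu = 0.0061 / 52.3254 = 1.1642e-04 mol/cm^3

1.1642e-04 mol/cm^3


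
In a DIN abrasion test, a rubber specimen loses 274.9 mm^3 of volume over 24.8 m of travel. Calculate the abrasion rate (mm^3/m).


Rate = volume_loss / distance
= 274.9 / 24.8
= 11.085 mm^3/m

11.085 mm^3/m


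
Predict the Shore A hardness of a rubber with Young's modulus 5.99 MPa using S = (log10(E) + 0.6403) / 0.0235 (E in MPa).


log10(E) = 0.0235*S - 0.6403  =>  S = (log10(E) + 0.6403) / 0.0235
log10(5.99) = 0.777427
S = (0.777427 + 0.6403) / 0.0235 = 1.417727 / 0.0235
S = 60.3

Shore A = 60.3


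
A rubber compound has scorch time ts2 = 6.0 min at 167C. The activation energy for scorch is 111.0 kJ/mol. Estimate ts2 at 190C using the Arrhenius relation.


Convert temperatures: T1 = 167 + 273.15 = 440.15 K, T2 = 190 + 273.15 = 463.15 K
ts2_new = 6.0 * exp(111000 / 8.314 * (1/463.15 - 1/440.15))
1/T2 - 1/T1 = -1.1283e-04
ts2_new = 1.33 min

1.33 min


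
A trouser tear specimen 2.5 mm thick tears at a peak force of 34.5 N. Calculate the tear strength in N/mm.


Tear strength = force / thickness
= 34.5 / 2.5
= 13.8 N/mm

13.8 N/mm


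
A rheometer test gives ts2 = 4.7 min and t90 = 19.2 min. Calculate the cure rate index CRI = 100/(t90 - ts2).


CRI = 100 / (t90 - ts2)
= 100 / (19.2 - 4.7)
= 100 / 14.5
= 6.9 min^-1

6.9 min^-1


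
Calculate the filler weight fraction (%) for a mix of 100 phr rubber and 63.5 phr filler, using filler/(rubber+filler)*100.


Filler % = filler / (rubber + filler) * 100
= 63.5 / (100 + 63.5) * 100
= 63.5 / 163.5 * 100
= 38.84%

38.84%


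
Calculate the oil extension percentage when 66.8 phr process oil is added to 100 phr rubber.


Oil % = oil / (100 + oil) * 100
= 66.8 / (100 + 66.8) * 100
= 66.8 / 166.8 * 100
= 40.05%

40.05%


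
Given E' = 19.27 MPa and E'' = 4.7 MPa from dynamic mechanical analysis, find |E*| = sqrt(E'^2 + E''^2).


|E*| = sqrt(E'^2 + E''^2)
= sqrt(19.27^2 + 4.7^2)
= sqrt(371.3329 + 22.0900)
= 19.835 MPa

19.835 MPa


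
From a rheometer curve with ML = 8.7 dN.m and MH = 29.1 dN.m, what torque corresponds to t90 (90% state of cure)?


M90 = ML + 0.9 * (MH - ML)
M90 = 8.7 + 0.9 * (29.1 - 8.7)
M90 = 8.7 + 0.9 * 20.4
M90 = 27.06 dN.m

27.06 dN.m


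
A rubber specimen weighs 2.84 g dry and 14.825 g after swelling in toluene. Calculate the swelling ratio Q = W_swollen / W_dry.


Q = W_swollen / W_dry
Q = 14.825 / 2.84
Q = 5.22

Q = 5.22


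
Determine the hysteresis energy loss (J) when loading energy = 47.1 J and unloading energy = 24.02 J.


Hysteresis loss = loading - unloading
= 47.1 - 24.02
= 23.08 J

23.08 J


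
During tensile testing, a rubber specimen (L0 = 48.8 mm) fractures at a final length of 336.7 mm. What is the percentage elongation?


Elongation = (Lf - L0) / L0 * 100
= (336.7 - 48.8) / 48.8 * 100
= 287.9 / 48.8 * 100
= 590.0%

590.0%


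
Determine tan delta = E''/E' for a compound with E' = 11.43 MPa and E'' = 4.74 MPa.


tan delta = E'' / E'
= 4.74 / 11.43
= 0.4147

tan delta = 0.4147


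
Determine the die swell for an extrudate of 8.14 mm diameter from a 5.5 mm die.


Die swell ratio = D_extrudate / D_die
= 8.14 / 5.5
= 1.48

Die swell = 1.48


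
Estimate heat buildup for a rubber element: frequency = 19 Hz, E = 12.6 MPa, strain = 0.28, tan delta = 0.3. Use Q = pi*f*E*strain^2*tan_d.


Q = pi * f * E * strain^2 * tan_d
= pi * 19 * 12.6 * 0.28^2 * 0.3
= pi * 19 * 12.6 * 0.0784 * 0.3
= 17.6893

Q = 17.6893


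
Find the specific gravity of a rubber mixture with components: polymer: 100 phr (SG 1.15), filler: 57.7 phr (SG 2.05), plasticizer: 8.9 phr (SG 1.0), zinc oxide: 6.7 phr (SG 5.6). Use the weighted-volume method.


Sum of weights = 173.3
Volume contributions:
  polymer: 100/1.15 = 86.9565
  filler: 57.7/2.05 = 28.1463
  plasticizer: 8.9/1.0 = 8.9000
  zinc oxide: 6.7/5.6 = 1.1964
Sum of volumes = 125.1993
SG = 173.3 / 125.1993 = 1.384

SG = 1.384


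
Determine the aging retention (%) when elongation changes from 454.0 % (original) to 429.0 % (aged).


Retention = aged / original * 100
= 429.0 / 454.0 * 100
= 94.5%

94.5%


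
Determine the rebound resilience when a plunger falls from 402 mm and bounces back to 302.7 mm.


Resilience = h_rebound / h_drop * 100
= 302.7 / 402 * 100
= 75.3%

75.3%


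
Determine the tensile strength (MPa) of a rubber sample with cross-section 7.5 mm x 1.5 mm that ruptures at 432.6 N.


Area = width * thickness = 7.5 * 1.5 = 11.25 mm^2
TS = force / area = 432.6 / 11.25 = 38.45 MPa

38.45 MPa


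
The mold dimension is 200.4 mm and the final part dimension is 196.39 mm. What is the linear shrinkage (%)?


Shrinkage = (mold - part) / mold * 100
= (200.4 - 196.39) / 200.4 * 100
= 4.01 / 200.4 * 100
= 2.0%

2.0%


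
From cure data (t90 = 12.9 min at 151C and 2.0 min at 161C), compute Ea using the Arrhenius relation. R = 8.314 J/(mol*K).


T1 = 424.15 K, T2 = 434.15 K
1/T1 - 1/T2 = 5.4305e-05
ln(t1/t2) = ln(12.9/2.0) = 1.8641
Ea = 8.314 * 1.8641 / 5.4305e-05 = 285386.7950 J/mol
Ea = 285.39 kJ/mol

285.39 kJ/mol


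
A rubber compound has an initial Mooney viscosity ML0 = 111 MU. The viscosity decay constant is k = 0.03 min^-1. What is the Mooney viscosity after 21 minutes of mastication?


ML = ML0 * exp(-k * t)
ML = 111 * exp(-0.03 * 21)
ML = 111 * 0.5326
ML = 59.12 MU

59.12 MU


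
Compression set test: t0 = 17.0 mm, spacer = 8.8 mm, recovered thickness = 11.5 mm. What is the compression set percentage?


CS = (t0 - recovered) / (t0 - ts) * 100
= (17.0 - 11.5) / (17.0 - 8.8) * 100
= 5.5 / 8.2 * 100
= 67.1%

67.1%


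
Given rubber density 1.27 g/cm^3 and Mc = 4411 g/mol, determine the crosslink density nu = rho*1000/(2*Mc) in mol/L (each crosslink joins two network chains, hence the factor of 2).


nu = rho * 1000 / (2 * Mc)
nu = 1.27 * 1000 / (2 * 4411)
nu = 1270.0 / 8822
nu = 0.1440 mol/L

0.1440 mol/L


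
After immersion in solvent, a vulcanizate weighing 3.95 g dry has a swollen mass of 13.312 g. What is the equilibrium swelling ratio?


Q = W_swollen / W_dry
Q = 13.312 / 3.95
Q = 3.37

Q = 3.37


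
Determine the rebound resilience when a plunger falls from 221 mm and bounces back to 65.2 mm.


Resilience = h_rebound / h_drop * 100
= 65.2 / 221 * 100
= 29.5%

29.5%


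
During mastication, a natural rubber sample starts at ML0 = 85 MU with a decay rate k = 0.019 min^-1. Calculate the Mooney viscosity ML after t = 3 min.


ML = ML0 * exp(-k * t)
ML = 85 * exp(-0.019 * 3)
ML = 85 * 0.9446
ML = 80.29 MU

80.29 MU


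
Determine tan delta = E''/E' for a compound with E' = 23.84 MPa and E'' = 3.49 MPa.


tan delta = E'' / E'
= 3.49 / 23.84
= 0.1464

tan delta = 0.1464


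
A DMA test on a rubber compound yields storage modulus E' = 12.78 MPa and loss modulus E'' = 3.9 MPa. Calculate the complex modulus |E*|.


|E*| = sqrt(E'^2 + E''^2)
= sqrt(12.78^2 + 3.9^2)
= sqrt(163.3284 + 15.2100)
= 13.362 MPa

13.362 MPa
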